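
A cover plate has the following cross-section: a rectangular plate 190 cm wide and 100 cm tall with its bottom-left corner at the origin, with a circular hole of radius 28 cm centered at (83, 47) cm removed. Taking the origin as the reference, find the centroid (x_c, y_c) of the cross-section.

x_c = 96.79 cm, y_c = 50.45 cm

Part | A | x̄ᵢ | ȳᵢ | A·x̄ᵢ | A·ȳᵢ
plate | 19000.00 | 95.00 | 50.00 | 1805000.00 | 950000.00
hole | -2463.01 | 83.00 | 47.00 | -204429.72 | -115761.41
Σ | 16536.99 |  |  | 1600570.28 | 834238.59
x_c = 1600570.28 / 16536.99 = 96.79 cm
y_c = 834238.59 / 16536.99 = 50.45 cm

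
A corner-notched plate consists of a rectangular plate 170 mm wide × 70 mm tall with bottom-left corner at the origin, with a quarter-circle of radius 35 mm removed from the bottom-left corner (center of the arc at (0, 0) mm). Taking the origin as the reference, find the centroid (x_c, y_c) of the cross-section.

plate: A = 170 × 70 = 11900.00, centroid at (85.00, 35.00).
removed quarter-circle: A = −¼π·35² = -962.11, centroid at (14.85, 14.85).
ΣA = 10937.89 mm²
ΣAx_c = (11900.00)(85.00) + (-962.11)(14.85) = 997208.33 mm³
ΣAy_c = (11900.00)(35.00) + (-962.11)(14.85) = 402208.33 mm³
x_c = 997208.33 / 10937.89 = 91.17 mm
y_c = 402208.33 / 10937.89 = 36.77 mm

x_c = 91.17 mm, y_c = 36.77 mm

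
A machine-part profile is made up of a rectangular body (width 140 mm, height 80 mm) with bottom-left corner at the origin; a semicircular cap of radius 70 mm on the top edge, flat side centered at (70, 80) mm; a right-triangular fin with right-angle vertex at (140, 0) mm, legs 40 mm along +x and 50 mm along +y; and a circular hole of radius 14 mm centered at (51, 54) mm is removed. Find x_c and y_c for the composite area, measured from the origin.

x_c = 74.93 mm, y_c = 66.17 mm

rectangular body: A = 140 × 80 = 11200.00, centroid at (70.00, 40.00).
semicircular top: A = ½π·70² = 7696.90, centroid at (70.00, 109.71).
triangular fin: A = ½·40·50 = 1000.00, centroid at (153.33, 16.67).
hole: A = −π·14² = -615.75, centroid at (51.00, 54.00).
ΣA = 19281.15 mm²
ΣAx_c = (11200.00)(70.00) + (7696.90)(70.00) + (1000.00)(153.33) + (-615.75)(51.00) = 1444713.11 mm³
ΣAy_c = (11200.00)(40.00) + (7696.90)(109.71) + (1000.00)(16.67) + (-615.75)(54.00) = 1275834.88 mm³
x_c = 1444713.11 / 19281.15 = 74.93 mm
y_c = 1275834.88 / 19281.15 = 66.17 mm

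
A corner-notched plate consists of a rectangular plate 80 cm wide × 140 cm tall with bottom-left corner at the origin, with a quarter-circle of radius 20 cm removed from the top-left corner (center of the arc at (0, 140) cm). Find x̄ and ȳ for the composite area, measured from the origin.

plate: A = 80 × 140 = 11200.00, centroid at (40.00, 70.00).
removed quarter-circle: A = −¼π·20² = -314.16, centroid at (8.49, 131.51).
ΣA = 10885.84 cm², ΣAx̄ = 445333.33 cm³, ΣAȳ = 742684.37 cm³.
x̄ = 445333.33/10885.84 = 40.91 cm; ȳ = 742684.37/10885.84 = 68.22 cm.

x̄ = 40.91 cm, ȳ = 68.22 cm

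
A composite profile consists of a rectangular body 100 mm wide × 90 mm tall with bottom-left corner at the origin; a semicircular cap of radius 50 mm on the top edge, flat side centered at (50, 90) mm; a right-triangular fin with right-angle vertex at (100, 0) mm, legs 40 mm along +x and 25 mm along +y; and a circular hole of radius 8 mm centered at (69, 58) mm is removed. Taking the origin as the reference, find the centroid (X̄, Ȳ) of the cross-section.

rectangular body: A = 100 × 90 = 9000.00, centroid at (50.00, 45.00).
semicircular top: A = ½π·50² = 3926.99, centroid at (50.00, 111.22).
triangular fin: A = ½·40·25 = 500.00, centroid at (113.33, 8.33).
hole: A = −π·8² = -201.06, centroid at (69.00, 58.00).
ΣA = 13225.93 mm²
ΣAX̄ = (9000.00)(50.00) + (3926.99)(50.00) + (500.00)(113.33) + (-201.06)(69.00) = 689142.93 mm³
ΣAȲ = (9000.00)(45.00) + (3926.99)(111.22) + (500.00)(8.33) + (-201.06)(58.00) = 834267.58 mm³
X̄ = 689142.93 / 13225.93 = 52.11 mm
Ȳ = 834267.58 / 13225.93 = 63.08 mm

X̄ = 52.11 mm, Ȳ = 63.08 mm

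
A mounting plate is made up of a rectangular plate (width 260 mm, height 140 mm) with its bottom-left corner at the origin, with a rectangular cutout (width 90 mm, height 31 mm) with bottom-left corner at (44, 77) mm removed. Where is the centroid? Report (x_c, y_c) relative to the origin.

x_c = 133.40 mm, y_c = 68.13 mm

Part | A | x̄ᵢ | ȳᵢ | A·x̄ᵢ | A·ȳᵢ
plate | 36400.00 | 130.00 | 70.00 | 4732000.00 | 2548000.00
hole | -2790.00 | 89.00 | 92.50 | -248310.00 | -258075.00
Σ | 33610.00 |  |  | 4483690.00 | 2289925.00
x_c = 4483690.00 / 33610.00 = 133.40 mm
y_c = 2289925.00 / 33610.00 = 68.13 mm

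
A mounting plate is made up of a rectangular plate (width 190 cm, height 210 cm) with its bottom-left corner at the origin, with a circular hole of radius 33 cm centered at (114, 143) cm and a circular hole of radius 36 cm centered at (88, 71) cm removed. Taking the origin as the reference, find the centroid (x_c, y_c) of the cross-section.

plate: A = 190 × 210 = 39900.00, centroid at (95.00, 105.00).
hole 1: A = −π·33² = -3421.19, centroid at (114.00, 143.00).
hole 2: A = −π·36² = -4071.50, centroid at (88.00, 71.00).
ΣA = 32407.30 cm²
ΣAx_c = (39900.00)(95.00) + (-3421.19)(114.00) + (-4071.50)(88.00) = 3042191.48 cm³
ΣAy_c = (39900.00)(105.00) + (-3421.19)(143.00) + (-4071.50)(71.00) = 3411192.41 cm³
x_c = 3042191.48 / 32407.30 = 93.87 cm
y_c = 3411192.41 / 32407.30 = 105.26 cm

x_c = 93.87 cm, y_c = 105.26 cm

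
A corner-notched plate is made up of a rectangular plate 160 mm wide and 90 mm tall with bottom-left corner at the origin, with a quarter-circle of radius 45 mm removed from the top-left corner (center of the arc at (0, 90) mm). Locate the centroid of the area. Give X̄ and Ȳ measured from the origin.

X̄ = 87.56 mm, Ȳ = 41.78 mm

plate: A = 160 × 90 = 14400.00, centroid at (80.00, 45.00).
removed quarter-circle: A = −¼π·45² = -1590.43, centroid at (19.10, 70.90).
ΣA = 12809.57 mm², ΣAX̄ = 1121625.00 mm³, ΣAȲ = 535236.18 mm³.
X̄ = 1121625.00/12809.57 = 87.56 mm; Ȳ = 535236.18/12809.57 = 41.78 mm.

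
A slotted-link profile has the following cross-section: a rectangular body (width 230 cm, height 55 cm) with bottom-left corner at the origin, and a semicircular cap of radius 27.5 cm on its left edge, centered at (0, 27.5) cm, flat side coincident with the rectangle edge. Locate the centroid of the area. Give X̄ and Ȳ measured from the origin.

Part | A | x̄ᵢ | ȳᵢ | A·x̄ᵢ | A·ȳᵢ
rectangular body | 12650.00 | 115.00 | 27.50 | 1454750.00 | 347875.00
semicircular end | 1187.91 | -11.67 | 27.50 | -13864.58 | 32667.65
Σ | 13837.91 |  |  | 1440885.42 | 380542.65
X̄ = 1440885.42 / 13837.91 = 104.13 cm
Ȳ = 380542.65 / 13837.91 = 27.50 cm

X̄ = 104.13 cm, Ȳ = 27.50 cm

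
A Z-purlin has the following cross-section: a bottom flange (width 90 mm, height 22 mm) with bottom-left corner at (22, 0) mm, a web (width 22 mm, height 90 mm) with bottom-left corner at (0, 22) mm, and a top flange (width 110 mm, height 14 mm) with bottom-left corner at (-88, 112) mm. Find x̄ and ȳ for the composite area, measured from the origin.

x̄ = 18.84 mm, ȳ = 61.40 mm

bottom flange: A = 90 × 22 = 1980.00, centroid at (67.00, 11.00).
web: A = 22 × 90 = 1980.00, centroid at (11.00, 67.00).
top flange: A = 110 × 14 = 1540.00, centroid at (-33.00, 119.00).
ΣA = 5500.00 mm², ΣAx̄ = 103620.00 mm³, ΣAȳ = 337700.00 mm³.
x̄ = 103620.00/5500.00 = 18.84 mm; ȳ = 337700.00/5500.00 = 61.40 mm.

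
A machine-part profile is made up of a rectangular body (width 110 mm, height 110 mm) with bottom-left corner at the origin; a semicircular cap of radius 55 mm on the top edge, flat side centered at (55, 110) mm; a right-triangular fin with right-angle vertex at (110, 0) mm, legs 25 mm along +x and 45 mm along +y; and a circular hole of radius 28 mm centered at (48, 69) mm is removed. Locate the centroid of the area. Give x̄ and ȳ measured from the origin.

x̄ = 58.54 mm, ȳ = 76.09 mm

rectangular body: A = 110 × 110 = 12100.00, centroid at (55.00, 55.00).
semicircular top: A = ½π·55² = 4751.66, centroid at (55.00, 133.34).
triangular fin: A = ½·25·45 = 562.50, centroid at (118.33, 15.00).
hole: A = −π·28² = -2463.01, centroid at (48.00, 69.00).
ΣA = 14951.15 mm²
ΣAx̄ = (12100.00)(55.00) + (4751.66)(55.00) + (562.50)(118.33) + (-2463.01)(48.00) = 875179.32 mm³
ΣAȳ = (12100.00)(55.00) + (4751.66)(133.34) + (562.50)(15.00) + (-2463.01)(69.00) = 1137589.05 mm³
x̄ = 875179.32 / 14951.15 = 58.54 mm
ȳ = 1137589.05 / 14951.15 = 76.09 mm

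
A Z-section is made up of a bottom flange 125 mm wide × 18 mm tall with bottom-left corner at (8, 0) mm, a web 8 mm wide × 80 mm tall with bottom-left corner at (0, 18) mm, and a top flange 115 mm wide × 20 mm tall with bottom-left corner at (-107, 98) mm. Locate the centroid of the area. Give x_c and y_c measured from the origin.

bottom flange: A = 125 × 18 = 2250.00, centroid at (70.50, 9.00).
web: A = 8 × 80 = 640.00, centroid at (4.00, 58.00).
top flange: A = 115 × 20 = 2300.00, centroid at (-49.50, 108.00).
ΣA = 5190.00 mm², ΣAx_c = 47335.00 mm³, ΣAy_c = 305770.00 mm³.
x_c = 47335.00/5190.00 = 9.12 mm; y_c = 305770.00/5190.00 = 58.92 mm.

x_c = 9.12 mm, y_c = 58.92 mm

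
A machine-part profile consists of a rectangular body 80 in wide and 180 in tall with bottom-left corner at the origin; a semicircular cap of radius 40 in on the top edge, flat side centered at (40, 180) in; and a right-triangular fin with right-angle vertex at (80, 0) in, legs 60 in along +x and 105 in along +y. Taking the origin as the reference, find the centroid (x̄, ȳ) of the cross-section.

rectangular body: A = 80 × 180 = 14400.00, centroid at (40.00, 90.00).
semicircular top: A = ½π·40² = 2513.27, centroid at (40.00, 196.98).
triangular fin: A = ½·60·105 = 3150.00, centroid at (100.00, 35.00).
ΣA = 20063.27 in², ΣAx̄ = 991530.96 in³, ΣAȳ = 1901306.01 in³.
x̄ = 991530.96/20063.27 = 49.42 in; ȳ = 1901306.01/20063.27 = 94.77 in.

x̄ = 49.42 in, ȳ = 94.77 in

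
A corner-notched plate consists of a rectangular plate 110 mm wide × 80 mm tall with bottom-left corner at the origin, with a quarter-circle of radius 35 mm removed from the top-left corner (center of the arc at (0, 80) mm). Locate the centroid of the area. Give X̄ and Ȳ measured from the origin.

plate: A = 110 × 80 = 8800.00, centroid at (55.00, 40.00).
removed quarter-circle: A = −¼π·35² = -962.11, centroid at (14.85, 65.15).
ΣA = 7837.89 mm², ΣAX̄ = 469708.33 mm³, ΣAȲ = 289322.65 mm³.
X̄ = 469708.33/7837.89 = 59.93 mm; Ȳ = 289322.65/7837.89 = 36.91 mm.

X̄ = 59.93 mm, Ȳ = 36.91 mm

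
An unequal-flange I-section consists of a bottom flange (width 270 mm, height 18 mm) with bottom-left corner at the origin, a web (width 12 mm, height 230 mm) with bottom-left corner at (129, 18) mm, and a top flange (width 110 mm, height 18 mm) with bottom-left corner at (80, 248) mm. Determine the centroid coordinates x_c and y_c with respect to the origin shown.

x_c = 135.00 mm, y_c = 95.80 mm

bottom flange: A = 270 × 18 = 4860.00, centroid at (135.00, 9.00).
web: A = 12 × 230 = 2760.00, centroid at (135.00, 133.00).
top flange: A = 110 × 18 = 1980.00, centroid at (135.00, 257.00).
ΣA = 9600.00 mm², ΣAx_c = 1296000.00 mm³, ΣAy_c = 919680.00 mm³.
x_c = 1296000.00/9600.00 = 135.00 mm; y_c = 919680.00/9600.00 = 95.80 mm.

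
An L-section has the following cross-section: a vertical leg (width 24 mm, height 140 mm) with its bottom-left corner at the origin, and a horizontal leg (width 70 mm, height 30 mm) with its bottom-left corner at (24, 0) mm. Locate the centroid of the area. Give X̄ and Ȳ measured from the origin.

Part | A | x̄ᵢ | ȳᵢ | A·x̄ᵢ | A·ȳᵢ
vertical leg | 3360.00 | 12.00 | 70.00 | 40320.00 | 235200.00
horizontal leg | 2100.00 | 59.00 | 15.00 | 123900.00 | 31500.00
Σ | 5460.00 |  |  | 164220.00 | 266700.00
X̄ = 164220.00 / 5460.00 = 30.08 mm
Ȳ = 266700.00 / 5460.00 = 48.85 mm

X̄ = 30.08 mm, Ȳ = 48.85 mm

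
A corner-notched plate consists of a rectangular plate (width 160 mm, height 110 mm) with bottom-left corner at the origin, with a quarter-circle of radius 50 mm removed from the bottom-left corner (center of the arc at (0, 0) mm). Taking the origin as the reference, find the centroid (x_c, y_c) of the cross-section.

x_c = 87.38 mm, y_c = 59.24 mm

Part | A | x̄ᵢ | ȳᵢ | A·x̄ᵢ | A·ȳᵢ
plate | 17600.00 | 80.00 | 55.00 | 1408000.00 | 968000.00
removed quarter-circle | -1963.50 | 21.22 | 21.22 | -41666.67 | -41666.67
Σ | 15636.50 |  |  | 1366333.33 | 926333.33
x_c = 1366333.33 / 15636.50 = 87.38 mm
y_c = 926333.33 / 15636.50 = 59.24 mm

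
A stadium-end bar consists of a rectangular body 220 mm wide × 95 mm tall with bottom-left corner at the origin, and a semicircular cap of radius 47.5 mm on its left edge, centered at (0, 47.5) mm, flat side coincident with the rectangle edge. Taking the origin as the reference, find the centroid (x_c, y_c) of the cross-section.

x_c = 91.13 mm, y_c = 47.50 mm

rectangular body: A = 220 × 95 = 20900.00, centroid at (110.00, 47.50).
semicircular end: A = ½π·47.5² = 3544.11, centroid at (-20.16, 47.50).
ΣA = 24444.11 mm², ΣAx_c = 2227552.08 mm³, ΣAy_c = 1161095.19 mm³.
x_c = 2227552.08/24444.11 = 91.13 mm; y_c = 1161095.19/24444.11 = 47.50 mm.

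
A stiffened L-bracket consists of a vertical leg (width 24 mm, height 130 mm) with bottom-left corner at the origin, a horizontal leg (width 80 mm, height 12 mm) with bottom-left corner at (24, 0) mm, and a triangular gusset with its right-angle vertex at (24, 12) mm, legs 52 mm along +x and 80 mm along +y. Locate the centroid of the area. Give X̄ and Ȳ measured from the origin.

X̄ = 30.01 mm, Ȳ = 46.91 mm

vertical leg: A = 24 × 130 = 3120.00, centroid at (12.00, 65.00).
horizontal leg: A = 80 × 12 = 960.00, centroid at (64.00, 6.00).
gusset: A = ½·52·80 = 2080.00, centroid at (41.33, 38.67).
ΣA = 6160.00 mm², ΣAX̄ = 184853.33 mm³, ΣAȲ = 288986.67 mm³.
X̄ = 184853.33/6160.00 = 30.01 mm; Ȳ = 288986.67/6160.00 = 46.91 mm.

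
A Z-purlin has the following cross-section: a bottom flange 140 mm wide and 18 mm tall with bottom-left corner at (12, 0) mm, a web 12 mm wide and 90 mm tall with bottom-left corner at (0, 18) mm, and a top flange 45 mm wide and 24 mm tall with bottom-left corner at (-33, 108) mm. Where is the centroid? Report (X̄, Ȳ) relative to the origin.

bottom flange: A = 140 × 18 = 2520.00, centroid at (82.00, 9.00).
web: A = 12 × 90 = 1080.00, centroid at (6.00, 63.00).
top flange: A = 45 × 24 = 1080.00, centroid at (-10.50, 120.00).
ΣA = 4680.00 mm²
ΣAX̄ = (2520.00)(82.00) + (1080.00)(6.00) + (1080.00)(-10.50) = 201780.00 mm³
ΣAȲ = (2520.00)(9.00) + (1080.00)(63.00) + (1080.00)(120.00) = 220320.00 mm³
X̄ = 201780.00 / 4680.00 = 43.12 mm
Ȳ = 220320.00 / 4680.00 = 47.08 mm

X̄ = 43.12 mm, Ȳ = 47.08 mm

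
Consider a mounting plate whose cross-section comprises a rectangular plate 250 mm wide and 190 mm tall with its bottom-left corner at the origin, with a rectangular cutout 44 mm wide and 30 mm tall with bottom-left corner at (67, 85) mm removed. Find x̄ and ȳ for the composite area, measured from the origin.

x̄ = 126.03 mm, ȳ = 94.86 mm

plate: A = 250 × 190 = 47500.00, centroid at (125.00, 95.00).
hole: A = −(44 × 30) = -1320.00, centroid at (89.00, 100.00).
ΣA = 46180.00 mm²
ΣAx̄ = (47500.00)(125.00) + (-1320.00)(89.00) = 5820020.00 mm³
ΣAȳ = (47500.00)(95.00) + (-1320.00)(100.00) = 4380500.00 mm³
x̄ = 5820020.00 / 46180.00 = 126.03 mm
ȳ = 4380500.00 / 46180.00 = 94.86 mm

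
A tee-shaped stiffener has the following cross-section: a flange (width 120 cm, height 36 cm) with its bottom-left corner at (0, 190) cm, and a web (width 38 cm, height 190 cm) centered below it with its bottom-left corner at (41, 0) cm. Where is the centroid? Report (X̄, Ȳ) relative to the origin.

web: A = 38 × 190 = 7220.00, centroid at (60.00, 95.00).
flange: A = 120 × 36 = 4320.00, centroid at (60.00, 208.00).
ΣA = 11540.00 cm², ΣAX̄ = 692400.00 cm³, ΣAȲ = 1584460.00 cm³.
X̄ = 692400.00/11540.00 = 60.00 cm; Ȳ = 1584460.00/11540.00 = 137.30 cm.

X̄ = 60.00 cm, Ȳ = 137.30 cm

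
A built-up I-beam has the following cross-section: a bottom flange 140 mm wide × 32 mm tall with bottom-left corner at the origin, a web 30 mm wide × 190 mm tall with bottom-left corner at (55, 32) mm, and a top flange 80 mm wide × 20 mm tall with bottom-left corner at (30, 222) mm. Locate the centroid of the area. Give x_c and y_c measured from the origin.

x_c = 70.00 mm, y_c = 99.05 mm

bottom flange: A = 140 × 32 = 4480.00, centroid at (70.00, 16.00).
web: A = 30 × 190 = 5700.00, centroid at (70.00, 127.00).
top flange: A = 80 × 20 = 1600.00, centroid at (70.00, 232.00).
ΣA = 11780.00 mm², ΣAx_c = 824600.00 mm³, ΣAy_c = 1166780.00 mm³.
x_c = 824600.00/11780.00 = 70.00 mm; y_c = 1166780.00/11780.00 = 99.05 mm.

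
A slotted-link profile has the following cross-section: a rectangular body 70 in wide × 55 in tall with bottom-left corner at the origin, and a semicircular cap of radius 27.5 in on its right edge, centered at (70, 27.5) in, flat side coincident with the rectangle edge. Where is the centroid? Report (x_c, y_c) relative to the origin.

rectangular body: A = 70 × 55 = 3850.00, centroid at (35.00, 27.50).
semicircular end: A = ½π·27.5² = 1187.91, centroid at (81.67, 27.50).
ΣA = 5037.91 in², ΣAx_c = 231768.61 in³, ΣAy_c = 138542.65 in³.
x_c = 231768.61/5037.91 = 46.00 in; y_c = 138542.65/5037.91 = 27.50 in.

x_c = 46.00 in, y_c = 27.50 in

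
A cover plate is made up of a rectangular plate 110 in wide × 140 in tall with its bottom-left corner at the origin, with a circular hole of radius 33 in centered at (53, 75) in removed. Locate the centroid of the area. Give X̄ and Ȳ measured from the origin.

X̄ = 55.57 in, Ȳ = 68.57 in

Part | A | x̄ᵢ | ȳᵢ | A·x̄ᵢ | A·ȳᵢ
plate | 15400.00 | 55.00 | 70.00 | 847000.00 | 1078000.00
hole | -3421.19 | 53.00 | 75.00 | -181323.30 | -256589.58
Σ | 11978.81 |  |  | 665676.70 | 821410.42
X̄ = 665676.70 / 11978.81 = 55.57 in
Ȳ = 821410.42 / 11978.81 = 68.57 in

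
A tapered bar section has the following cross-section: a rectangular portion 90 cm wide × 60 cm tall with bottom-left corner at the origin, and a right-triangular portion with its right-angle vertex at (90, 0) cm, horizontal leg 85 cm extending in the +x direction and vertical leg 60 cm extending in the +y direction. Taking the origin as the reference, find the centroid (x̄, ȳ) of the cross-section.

x̄ = 68.52 cm, ȳ = 26.79 cm

rectangular portion: A = 90 × 60 = 5400.00, centroid at (45.00, 30.00).
triangular portion: A = ½·85·60 = 2550.00, centroid at (118.33, 20.00).
ΣA = 7950.00 cm²
ΣAx̄ = (5400.00)(45.00) + (2550.00)(118.33) = 544750.00 cm³
ΣAȳ = (5400.00)(30.00) + (2550.00)(20.00) = 213000.00 cm³
x̄ = 544750.00 / 7950.00 = 68.52 cm
ȳ = 213000.00 / 7950.00 = 26.79 cm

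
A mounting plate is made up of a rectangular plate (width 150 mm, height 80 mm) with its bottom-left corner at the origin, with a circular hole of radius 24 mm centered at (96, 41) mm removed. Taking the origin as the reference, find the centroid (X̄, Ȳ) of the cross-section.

Part | A | x̄ᵢ | ȳᵢ | A·x̄ᵢ | A·ȳᵢ
plate | 12000.00 | 75.00 | 40.00 | 900000.00 | 480000.00
hole | -1809.56 | 96.00 | 41.00 | -173717.51 | -74191.85
Σ | 10190.44 |  |  | 726282.49 | 405808.15
X̄ = 726282.49 / 10190.44 = 71.27 mm
Ȳ = 405808.15 / 10190.44 = 39.82 mm

X̄ = 71.27 mm, Ȳ = 39.82 mm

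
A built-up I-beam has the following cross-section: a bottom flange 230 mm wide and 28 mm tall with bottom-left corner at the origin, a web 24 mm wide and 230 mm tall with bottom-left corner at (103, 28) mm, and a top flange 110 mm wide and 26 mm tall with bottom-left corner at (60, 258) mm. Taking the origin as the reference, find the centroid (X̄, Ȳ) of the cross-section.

X̄ = 115.00 mm, Ȳ = 111.65 mm

bottom flange: A = 230 × 28 = 6440.00, centroid at (115.00, 14.00).
web: A = 24 × 230 = 5520.00, centroid at (115.00, 143.00).
top flange: A = 110 × 26 = 2860.00, centroid at (115.00, 271.00).
ΣA = 14820.00 mm²
ΣAX̄ = (6440.00)(115.00) + (5520.00)(115.00) + (2860.00)(115.00) = 1704300.00 mm³
ΣAȲ = (6440.00)(14.00) + (5520.00)(143.00) + (2860.00)(271.00) = 1654580.00 mm³
X̄ = 1704300.00 / 14820.00 = 115.00 mm
Ȳ = 1654580.00 / 14820.00 = 111.65 mm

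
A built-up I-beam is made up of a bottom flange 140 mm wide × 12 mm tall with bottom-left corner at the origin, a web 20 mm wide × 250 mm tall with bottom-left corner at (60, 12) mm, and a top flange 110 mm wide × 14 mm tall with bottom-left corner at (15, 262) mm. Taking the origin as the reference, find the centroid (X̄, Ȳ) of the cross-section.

bottom flange: A = 140 × 12 = 1680.00, centroid at (70.00, 6.00).
web: A = 20 × 250 = 5000.00, centroid at (70.00, 137.00).
top flange: A = 110 × 14 = 1540.00, centroid at (70.00, 269.00).
ΣA = 8220.00 mm²
ΣAX̄ = (1680.00)(70.00) + (5000.00)(70.00) + (1540.00)(70.00) = 575400.00 mm³
ΣAȲ = (1680.00)(6.00) + (5000.00)(137.00) + (1540.00)(269.00) = 1109340.00 mm³
X̄ = 575400.00 / 8220.00 = 70.00 mm
Ȳ = 1109340.00 / 8220.00 = 134.96 mm

X̄ = 70.00 mm, Ȳ = 134.96 mm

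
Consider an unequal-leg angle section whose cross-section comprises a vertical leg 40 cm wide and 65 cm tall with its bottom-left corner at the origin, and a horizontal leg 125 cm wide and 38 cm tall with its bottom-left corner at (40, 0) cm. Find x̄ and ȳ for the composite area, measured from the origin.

x̄ = 73.32 cm, ȳ = 23.78 cm

vertical leg: A = 40 × 65 = 2600.00, centroid at (20.00, 32.50).
horizontal leg: A = 125 × 38 = 4750.00, centroid at (102.50, 19.00).
ΣA = 7350.00 cm², ΣAx̄ = 538875.00 cm³, ΣAȳ = 174750.00 cm³.
x̄ = 538875.00/7350.00 = 73.32 cm; ȳ = 174750.00/7350.00 = 23.78 cm.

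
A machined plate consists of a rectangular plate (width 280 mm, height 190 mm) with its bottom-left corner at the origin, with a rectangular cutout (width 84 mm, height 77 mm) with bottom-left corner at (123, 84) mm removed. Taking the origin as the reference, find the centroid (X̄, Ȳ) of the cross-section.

Part | A | x̄ᵢ | ȳᵢ | A·x̄ᵢ | A·ȳᵢ
plate | 53200.00 | 140.00 | 95.00 | 7448000.00 | 5054000.00
hole | -6468.00 | 165.00 | 122.50 | -1067220.00 | -792330.00
Σ | 46732.00 |  |  | 6380780.00 | 4261670.00
X̄ = 6380780.00 / 46732.00 = 136.54 mm
Ȳ = 4261670.00 / 46732.00 = 91.19 mm

X̄ = 136.54 mm, Ȳ = 91.19 mm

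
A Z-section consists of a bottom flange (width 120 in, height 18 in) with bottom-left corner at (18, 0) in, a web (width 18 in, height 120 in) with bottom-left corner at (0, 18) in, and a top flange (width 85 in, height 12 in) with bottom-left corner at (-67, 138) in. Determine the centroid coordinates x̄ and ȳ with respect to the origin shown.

x̄ = 30.51 in, ȳ = 62.70 in

bottom flange: A = 120 × 18 = 2160.00, centroid at (78.00, 9.00).
web: A = 18 × 120 = 2160.00, centroid at (9.00, 78.00).
top flange: A = 85 × 12 = 1020.00, centroid at (-24.50, 144.00).
ΣA = 5340.00 in², ΣAx̄ = 162930.00 in³, ΣAȳ = 334800.00 in³.
x̄ = 162930.00/5340.00 = 30.51 in; ȳ = 334800.00/5340.00 = 62.70 in.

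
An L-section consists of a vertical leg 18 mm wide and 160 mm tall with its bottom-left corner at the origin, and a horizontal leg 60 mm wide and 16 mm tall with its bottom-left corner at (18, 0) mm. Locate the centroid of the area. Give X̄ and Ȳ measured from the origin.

vertical leg: A = 18 × 160 = 2880.00, centroid at (9.00, 80.00).
horizontal leg: A = 60 × 16 = 960.00, centroid at (48.00, 8.00).
ΣA = 3840.00 mm², ΣAX̄ = 72000.00 mm³, ΣAȲ = 238080.00 mm³.
X̄ = 72000.00/3840.00 = 18.75 mm; Ȳ = 238080.00/3840.00 = 62.00 mm.

X̄ = 18.75 mm, Ȳ = 62.00 mm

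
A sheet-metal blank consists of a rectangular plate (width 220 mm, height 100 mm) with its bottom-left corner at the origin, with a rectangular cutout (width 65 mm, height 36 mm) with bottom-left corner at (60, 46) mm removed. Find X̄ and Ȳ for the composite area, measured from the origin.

X̄ = 112.08 mm, Ȳ = 48.33 mm

plate: A = 220 × 100 = 22000.00, centroid at (110.00, 50.00).
hole: A = −(65 × 36) = -2340.00, centroid at (92.50, 64.00).
ΣA = 19660.00 mm²
ΣAX̄ = (22000.00)(110.00) + (-2340.00)(92.50) = 2203550.00 mm³
ΣAȲ = (22000.00)(50.00) + (-2340.00)(64.00) = 950240.00 mm³
X̄ = 2203550.00 / 19660.00 = 112.08 mm
Ȳ = 950240.00 / 19660.00 = 48.33 mm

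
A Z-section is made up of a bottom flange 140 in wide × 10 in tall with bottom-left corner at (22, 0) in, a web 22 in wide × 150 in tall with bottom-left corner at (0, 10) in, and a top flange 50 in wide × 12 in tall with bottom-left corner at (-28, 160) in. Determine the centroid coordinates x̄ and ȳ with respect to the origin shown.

bottom flange: A = 140 × 10 = 1400.00, centroid at (92.00, 5.00).
web: A = 22 × 150 = 3300.00, centroid at (11.00, 85.00).
top flange: A = 50 × 12 = 600.00, centroid at (-3.00, 166.00).
ΣA = 5300.00 in², ΣAx̄ = 163300.00 in³, ΣAȳ = 387100.00 in³.
x̄ = 163300.00/5300.00 = 30.81 in; ȳ = 387100.00/5300.00 = 73.04 in.

x̄ = 30.81 in, ȳ = 73.04 in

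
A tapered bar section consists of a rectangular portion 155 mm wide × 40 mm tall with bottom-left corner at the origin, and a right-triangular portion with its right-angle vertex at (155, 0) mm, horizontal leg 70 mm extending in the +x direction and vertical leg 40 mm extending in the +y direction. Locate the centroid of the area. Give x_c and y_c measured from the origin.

Part | A | x̄ᵢ | ȳᵢ | A·x̄ᵢ | A·ȳᵢ
rectangular portion | 6200.00 | 77.50 | 20.00 | 480500.00 | 124000.00
triangular portion | 1400.00 | 178.33 | 13.33 | 249666.67 | 18666.67
Σ | 7600.00 |  |  | 730166.67 | 142666.67
x_c = 730166.67 / 7600.00 = 96.07 mm
y_c = 142666.67 / 7600.00 = 18.77 mm

x_c = 96.07 mm, y_c = 18.77 mm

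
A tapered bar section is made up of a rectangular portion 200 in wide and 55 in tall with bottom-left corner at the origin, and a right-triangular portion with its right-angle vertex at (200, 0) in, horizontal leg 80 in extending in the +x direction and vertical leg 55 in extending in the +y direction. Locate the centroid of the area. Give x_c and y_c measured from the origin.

x_c = 121.11 in, y_c = 25.97 in

rectangular portion: A = 200 × 55 = 11000.00, centroid at (100.00, 27.50).
triangular portion: A = ½·80·55 = 2200.00, centroid at (226.67, 18.33).
ΣA = 13200.00 in², ΣAx_c = 1598666.67 in³, ΣAy_c = 342833.33 in³.
x_c = 1598666.67/13200.00 = 121.11 in; y_c = 342833.33/13200.00 = 25.97 in.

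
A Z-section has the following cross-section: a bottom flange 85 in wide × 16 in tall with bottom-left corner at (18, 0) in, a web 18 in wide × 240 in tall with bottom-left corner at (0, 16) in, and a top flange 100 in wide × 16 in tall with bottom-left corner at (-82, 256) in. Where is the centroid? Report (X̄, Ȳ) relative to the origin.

bottom flange: A = 85 × 16 = 1360.00, centroid at (60.50, 8.00).
web: A = 18 × 240 = 4320.00, centroid at (9.00, 136.00).
top flange: A = 100 × 16 = 1600.00, centroid at (-32.00, 264.00).
ΣA = 7280.00 in², ΣAX̄ = 69960.00 in³, ΣAȲ = 1020800.00 in³.
X̄ = 69960.00/7280.00 = 9.61 in; Ȳ = 1020800.00/7280.00 = 140.22 in.

X̄ = 9.61 in, Ȳ = 140.22 in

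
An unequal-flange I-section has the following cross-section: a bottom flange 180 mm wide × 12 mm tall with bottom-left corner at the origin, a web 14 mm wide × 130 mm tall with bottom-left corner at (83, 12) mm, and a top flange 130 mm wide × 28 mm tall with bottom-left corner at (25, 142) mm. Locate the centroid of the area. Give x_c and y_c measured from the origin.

x_c = 90.00 mm, y_c = 94.61 mm

Part | A | x̄ᵢ | ȳᵢ | A·x̄ᵢ | A·ȳᵢ
bottom flange | 2160.00 | 90.00 | 6.00 | 194400.00 | 12960.00
web | 1820.00 | 90.00 | 77.00 | 163800.00 | 140140.00
top flange | 3640.00 | 90.00 | 156.00 | 327600.00 | 567840.00
Σ | 7620.00 |  |  | 685800.00 | 720940.00
x_c = 685800.00 / 7620.00 = 90.00 mm
y_c = 720940.00 / 7620.00 = 94.61 mm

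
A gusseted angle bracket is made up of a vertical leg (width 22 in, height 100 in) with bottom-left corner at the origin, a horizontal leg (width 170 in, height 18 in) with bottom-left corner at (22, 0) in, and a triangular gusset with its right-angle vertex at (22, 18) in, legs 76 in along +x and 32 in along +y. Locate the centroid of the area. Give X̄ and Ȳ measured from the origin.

X̄ = 63.18 in, Ȳ = 26.62 in

vertical leg: A = 22 × 100 = 2200.00, centroid at (11.00, 50.00).
horizontal leg: A = 170 × 18 = 3060.00, centroid at (107.00, 9.00).
gusset: A = ½·76·32 = 1216.00, centroid at (47.33, 28.67).
ΣA = 6476.00 in², ΣAX̄ = 409177.33 in³, ΣAȲ = 172398.67 in³.
X̄ = 409177.33/6476.00 = 63.18 in; Ȳ = 172398.67/6476.00 = 26.62 in.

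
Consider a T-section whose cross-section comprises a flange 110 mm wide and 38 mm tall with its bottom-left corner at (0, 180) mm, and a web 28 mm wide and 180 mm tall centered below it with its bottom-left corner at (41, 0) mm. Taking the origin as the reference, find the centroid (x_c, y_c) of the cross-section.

x_c = 55.00 mm, y_c = 139.42 mm

web: A = 28 × 180 = 5040.00, centroid at (55.00, 90.00).
flange: A = 110 × 38 = 4180.00, centroid at (55.00, 199.00).
ΣA = 9220.00 mm²
ΣAx_c = (5040.00)(55.00) + (4180.00)(55.00) = 507100.00 mm³
ΣAy_c = (5040.00)(90.00) + (4180.00)(199.00) = 1285420.00 mm³
x_c = 507100.00 / 9220.00 = 55.00 mm
y_c = 1285420.00 / 9220.00 = 139.42 mm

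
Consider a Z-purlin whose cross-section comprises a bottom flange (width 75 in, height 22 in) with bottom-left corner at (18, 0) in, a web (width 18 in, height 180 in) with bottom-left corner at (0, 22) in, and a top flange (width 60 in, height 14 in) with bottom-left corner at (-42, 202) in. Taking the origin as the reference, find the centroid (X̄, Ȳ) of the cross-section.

X̄ = 19.31 in, Ȳ = 97.14 in

bottom flange: A = 75 × 22 = 1650.00, centroid at (55.50, 11.00).
web: A = 18 × 180 = 3240.00, centroid at (9.00, 112.00).
top flange: A = 60 × 14 = 840.00, centroid at (-12.00, 209.00).
ΣA = 5730.00 in²
ΣAX̄ = (1650.00)(55.50) + (3240.00)(9.00) + (840.00)(-12.00) = 110655.00 in³
ΣAȲ = (1650.00)(11.00) + (3240.00)(112.00) + (840.00)(209.00) = 556590.00 in³
X̄ = 110655.00 / 5730.00 = 19.31 in
Ȳ = 556590.00 / 5730.00 = 97.14 in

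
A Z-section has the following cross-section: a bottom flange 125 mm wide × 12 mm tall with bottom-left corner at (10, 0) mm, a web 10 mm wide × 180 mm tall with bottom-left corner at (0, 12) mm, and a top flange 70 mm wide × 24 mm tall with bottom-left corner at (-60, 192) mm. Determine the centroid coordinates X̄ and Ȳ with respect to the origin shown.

Part | A | x̄ᵢ | ȳᵢ | A·x̄ᵢ | A·ȳᵢ
bottom flange | 1500.00 | 72.50 | 6.00 | 108750.00 | 9000.00
web | 1800.00 | 5.00 | 102.00 | 9000.00 | 183600.00
top flange | 1680.00 | -25.00 | 204.00 | -42000.00 | 342720.00
Σ | 4980.00 |  |  | 75750.00 | 535320.00
X̄ = 75750.00 / 4980.00 = 15.21 mm
Ȳ = 535320.00 / 4980.00 = 107.49 mm

X̄ = 15.21 mm, Ȳ = 107.49 mm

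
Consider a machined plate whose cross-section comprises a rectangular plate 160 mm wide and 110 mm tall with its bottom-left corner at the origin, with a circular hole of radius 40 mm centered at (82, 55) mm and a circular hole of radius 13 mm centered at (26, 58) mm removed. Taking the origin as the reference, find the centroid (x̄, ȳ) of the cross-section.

x̄ = 81.55 mm, ȳ = 54.87 mm

plate: A = 160 × 110 = 17600.00, centroid at (80.00, 55.00).
hole 1: A = −π·40² = -5026.55, centroid at (82.00, 55.00).
hole 2: A = −π·13² = -530.93, centroid at (26.00, 58.00).
ΣA = 12042.52 mm²
ΣAx̄ = (17600.00)(80.00) + (-5026.55)(82.00) + (-530.93)(26.00) = 982018.89 mm³
ΣAȳ = (17600.00)(55.00) + (-5026.55)(55.00) + (-530.93)(58.00) = 660745.96 mm³
x̄ = 982018.89 / 12042.52 = 81.55 mm
ȳ = 660745.96 / 12042.52 = 54.87 mm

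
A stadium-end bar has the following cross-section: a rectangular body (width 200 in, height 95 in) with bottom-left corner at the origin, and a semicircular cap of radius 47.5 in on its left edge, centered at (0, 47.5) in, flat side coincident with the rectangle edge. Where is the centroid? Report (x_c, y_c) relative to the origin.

x_c = 81.11 in, y_c = 47.50 in

Part | A | x̄ᵢ | ȳᵢ | A·x̄ᵢ | A·ȳᵢ
rectangular body | 19000.00 | 100.00 | 47.50 | 1900000.00 | 902500.00
semicircular end | 3544.11 | -20.16 | 47.50 | -71447.92 | 168345.19
Σ | 22544.11 |  |  | 1828552.08 | 1070845.19
x_c = 1828552.08 / 22544.11 = 81.11 in
y_c = 1070845.19 / 22544.11 = 47.50 in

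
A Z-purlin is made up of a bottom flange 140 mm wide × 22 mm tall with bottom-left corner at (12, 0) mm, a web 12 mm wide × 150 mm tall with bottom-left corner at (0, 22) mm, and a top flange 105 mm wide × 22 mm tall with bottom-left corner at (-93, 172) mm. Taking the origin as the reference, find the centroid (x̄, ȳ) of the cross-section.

x̄ = 23.62 mm, ȳ = 87.79 mm

bottom flange: A = 140 × 22 = 3080.00, centroid at (82.00, 11.00).
web: A = 12 × 150 = 1800.00, centroid at (6.00, 97.00).
top flange: A = 105 × 22 = 2310.00, centroid at (-40.50, 183.00).
ΣA = 7190.00 mm², ΣAx̄ = 169805.00 mm³, ΣAȳ = 631210.00 mm³.
x̄ = 169805.00/7190.00 = 23.62 mm; ȳ = 631210.00/7190.00 = 87.79 mm.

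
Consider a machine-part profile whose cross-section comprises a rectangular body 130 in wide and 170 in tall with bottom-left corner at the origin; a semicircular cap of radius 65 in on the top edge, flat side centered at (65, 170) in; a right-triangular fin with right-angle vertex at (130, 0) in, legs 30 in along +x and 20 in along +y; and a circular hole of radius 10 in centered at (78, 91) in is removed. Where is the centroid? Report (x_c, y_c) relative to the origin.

rectangular body: A = 130 × 170 = 22100.00, centroid at (65.00, 85.00).
semicircular top: A = ½π·65² = 6636.61, centroid at (65.00, 197.59).
triangular fin: A = ½·30·20 = 300.00, centroid at (140.00, 6.67).
hole: A = −π·10² = -314.16, centroid at (78.00, 91.00).
ΣA = 28722.46 in²
ΣAx_c = (22100.00)(65.00) + (6636.61)(65.00) + (300.00)(140.00) + (-314.16)(78.00) = 1885375.52 in³
ΣAy_c = (22100.00)(85.00) + (6636.61)(197.59) + (300.00)(6.67) + (-314.16)(91.00) = 3163219.30 in³
x_c = 1885375.52 / 28722.46 = 65.64 in
y_c = 3163219.30 / 28722.46 = 110.13 in

x_c = 65.64 in, y_c = 110.13 in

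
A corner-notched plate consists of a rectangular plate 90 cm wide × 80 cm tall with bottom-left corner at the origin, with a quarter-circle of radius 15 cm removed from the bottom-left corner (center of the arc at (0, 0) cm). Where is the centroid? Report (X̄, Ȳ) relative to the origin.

X̄ = 45.97 cm, Ȳ = 40.85 cm

plate: A = 90 × 80 = 7200.00, centroid at (45.00, 40.00).
removed quarter-circle: A = −¼π·15² = -176.71, centroid at (6.37, 6.37).
ΣA = 7023.29 cm²
ΣAX̄ = (7200.00)(45.00) + (-176.71)(6.37) = 322875.00 cm³
ΣAȲ = (7200.00)(40.00) + (-176.71)(6.37) = 286875.00 cm³
X̄ = 322875.00 / 7023.29 = 45.97 cm
Ȳ = 286875.00 / 7023.29 = 40.85 cm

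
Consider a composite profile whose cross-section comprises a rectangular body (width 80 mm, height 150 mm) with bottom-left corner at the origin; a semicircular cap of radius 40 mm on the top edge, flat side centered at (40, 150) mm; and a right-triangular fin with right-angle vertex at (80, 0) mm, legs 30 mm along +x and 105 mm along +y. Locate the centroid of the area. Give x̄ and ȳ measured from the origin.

x̄ = 44.89 mm, ȳ = 85.45 mm

rectangular body: A = 80 × 150 = 12000.00, centroid at (40.00, 75.00).
semicircular top: A = ½π·40² = 2513.27, centroid at (40.00, 166.98).
triangular fin: A = ½·30·105 = 1575.00, centroid at (90.00, 35.00).
ΣA = 16088.27 mm²
ΣAx̄ = (12000.00)(40.00) + (2513.27)(40.00) + (1575.00)(90.00) = 722280.96 mm³
ΣAȳ = (12000.00)(75.00) + (2513.27)(166.98) + (1575.00)(35.00) = 1374782.79 mm³
x̄ = 722280.96 / 16088.27 = 44.89 mm
ȳ = 1374782.79 / 16088.27 = 85.45 mm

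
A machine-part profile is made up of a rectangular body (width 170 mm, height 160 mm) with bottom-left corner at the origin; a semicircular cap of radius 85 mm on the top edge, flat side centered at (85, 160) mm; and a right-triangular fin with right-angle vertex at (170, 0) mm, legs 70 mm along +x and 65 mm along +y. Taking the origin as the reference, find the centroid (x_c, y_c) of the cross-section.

rectangular body: A = 170 × 160 = 27200.00, centroid at (85.00, 80.00).
semicircular top: A = ½π·85² = 11349.00, centroid at (85.00, 196.08).
triangular fin: A = ½·70·65 = 2275.00, centroid at (193.33, 21.67).
ΣA = 40824.00 mm²
ΣAx_c = (27200.00)(85.00) + (11349.00)(85.00) + (2275.00)(193.33) = 3716498.63 mm³
ΣAy_c = (27200.00)(80.00) + (11349.00)(196.08) + (2275.00)(21.67) = 4450548.89 mm³
x_c = 3716498.63 / 40824.00 = 91.04 mm
y_c = 4450548.89 / 40824.00 = 109.02 mm

x_c = 91.04 mm, y_c = 109.02 mm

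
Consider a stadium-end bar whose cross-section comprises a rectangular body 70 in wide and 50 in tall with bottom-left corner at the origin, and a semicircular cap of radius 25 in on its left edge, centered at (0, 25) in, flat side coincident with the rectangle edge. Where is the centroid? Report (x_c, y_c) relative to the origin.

x_c = 25.01 in, y_c = 25.00 in

Part | A | x̄ᵢ | ȳᵢ | A·x̄ᵢ | A·ȳᵢ
rectangular body | 3500.00 | 35.00 | 25.00 | 122500.00 | 87500.00
semicircular end | 981.75 | -10.61 | 25.00 | -10416.67 | 24543.69
Σ | 4481.75 |  |  | 112083.33 | 112043.69
x_c = 112083.33 / 4481.75 = 25.01 in
y_c = 112043.69 / 4481.75 = 25.00 in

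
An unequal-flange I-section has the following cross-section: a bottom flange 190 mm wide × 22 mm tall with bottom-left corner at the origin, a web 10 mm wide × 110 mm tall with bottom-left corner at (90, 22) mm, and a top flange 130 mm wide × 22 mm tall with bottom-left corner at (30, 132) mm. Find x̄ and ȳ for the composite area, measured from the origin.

x̄ = 95.00 mm, ȳ = 66.30 mm

Part | A | x̄ᵢ | ȳᵢ | A·x̄ᵢ | A·ȳᵢ
bottom flange | 4180.00 | 95.00 | 11.00 | 397100.00 | 45980.00
web | 1100.00 | 95.00 | 77.00 | 104500.00 | 84700.00
top flange | 2860.00 | 95.00 | 143.00 | 271700.00 | 408980.00
Σ | 8140.00 |  |  | 773300.00 | 539660.00
x̄ = 773300.00 / 8140.00 = 95.00 mm
ȳ = 539660.00 / 8140.00 = 66.30 mm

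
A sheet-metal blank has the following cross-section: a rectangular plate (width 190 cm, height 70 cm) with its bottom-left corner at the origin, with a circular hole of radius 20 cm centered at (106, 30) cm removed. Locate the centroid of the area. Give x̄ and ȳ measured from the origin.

x̄ = 93.85 cm, ȳ = 35.52 cm

plate: A = 190 × 70 = 13300.00, centroid at (95.00, 35.00).
hole: A = −π·20² = -1256.64, centroid at (106.00, 30.00).
ΣA = 12043.36 cm²
ΣAx̄ = (13300.00)(95.00) + (-1256.64)(106.00) = 1130296.47 cm³
ΣAȳ = (13300.00)(35.00) + (-1256.64)(30.00) = 427800.89 cm³
x̄ = 1130296.47 / 12043.36 = 93.85 cm
ȳ = 427800.89 / 12043.36 = 35.52 cm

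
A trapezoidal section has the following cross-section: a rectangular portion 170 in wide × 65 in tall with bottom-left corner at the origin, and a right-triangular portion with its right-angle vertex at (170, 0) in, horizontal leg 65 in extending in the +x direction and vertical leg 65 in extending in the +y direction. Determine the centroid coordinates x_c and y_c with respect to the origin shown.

x_c = 102.12 in, y_c = 30.76 in

rectangular portion: A = 170 × 65 = 11050.00, centroid at (85.00, 32.50).
triangular portion: A = ½·65·65 = 2112.50, centroid at (191.67, 21.67).
ΣA = 13162.50 in²
ΣAx_c = (11050.00)(85.00) + (2112.50)(191.67) = 1344145.83 in³
ΣAy_c = (11050.00)(32.50) + (2112.50)(21.67) = 404895.83 in³
x_c = 1344145.83 / 13162.50 = 102.12 in
y_c = 404895.83 / 13162.50 = 30.76 in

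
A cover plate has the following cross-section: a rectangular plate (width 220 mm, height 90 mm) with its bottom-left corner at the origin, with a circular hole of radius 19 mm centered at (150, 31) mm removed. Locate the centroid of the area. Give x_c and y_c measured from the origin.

Part | A | x̄ᵢ | ȳᵢ | A·x̄ᵢ | A·ȳᵢ
plate | 19800.00 | 110.00 | 45.00 | 2178000.00 | 891000.00
hole | -1134.11 | 150.00 | 31.00 | -170117.24 | -35157.56
Σ | 18665.89 |  |  | 2007882.76 | 855842.44
x_c = 2007882.76 / 18665.89 = 107.57 mm
y_c = 855842.44 / 18665.89 = 45.85 mm

x_c = 107.57 mm, y_c = 45.85 mm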